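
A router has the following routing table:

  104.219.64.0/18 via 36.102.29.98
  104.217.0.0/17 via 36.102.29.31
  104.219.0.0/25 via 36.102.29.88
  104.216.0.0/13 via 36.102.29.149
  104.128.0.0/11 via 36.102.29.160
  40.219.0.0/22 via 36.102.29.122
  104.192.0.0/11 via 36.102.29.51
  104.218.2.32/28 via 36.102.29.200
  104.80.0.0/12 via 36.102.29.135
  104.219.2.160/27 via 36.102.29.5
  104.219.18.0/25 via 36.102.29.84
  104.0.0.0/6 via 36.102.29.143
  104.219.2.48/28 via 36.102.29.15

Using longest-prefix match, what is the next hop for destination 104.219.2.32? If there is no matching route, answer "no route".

36.102.29.149

Routes whose prefix contains 104.219.2.32:
  104.0.0.0/6 (104.0.0.0 - 107.255.255.255) -> 36.102.29.143
  104.192.0.0/11 (104.192.0.0 - 104.223.255.255) -> 36.102.29.51
  104.216.0.0/13 (104.216.0.0 - 104.223.255.255) -> 36.102.29.149
More-specific entries that do NOT match:
  104.218.2.32/28 (104.218.2.32 - 104.218.2.47) does not contain 104.219.2.32
  104.219.2.48/28 (104.219.2.48 - 104.219.2.63) does not contain 104.219.2.32
  104.219.2.160/27 (104.219.2.160 - 104.219.2.191) does not contain 104.219.2.32
  104.219.0.0/25 (104.219.0.0 - 104.219.0.127) does not contain 104.219.2.32
  104.219.18.0/25 (104.219.18.0 - 104.219.18.127) does not contain 104.219.2.32
  40.219.0.0/22 (40.219.0.0 - 40.219.3.255) does not contain 104.219.2.32
  104.219.64.0/18 (104.219.64.0 - 104.219.127.255) does not contain 104.219.2.32
  104.217.0.0/17 (104.217.0.0 - 104.217.127.255) does not contain 104.219.2.32
Longest matching prefix is /13 -> next hop 36.102.29.149.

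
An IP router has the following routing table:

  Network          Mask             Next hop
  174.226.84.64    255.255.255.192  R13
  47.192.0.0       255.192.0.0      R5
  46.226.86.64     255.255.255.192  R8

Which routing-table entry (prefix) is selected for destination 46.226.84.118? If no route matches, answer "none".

46.226.84.118 is outside every listed prefix and there is no default route.

none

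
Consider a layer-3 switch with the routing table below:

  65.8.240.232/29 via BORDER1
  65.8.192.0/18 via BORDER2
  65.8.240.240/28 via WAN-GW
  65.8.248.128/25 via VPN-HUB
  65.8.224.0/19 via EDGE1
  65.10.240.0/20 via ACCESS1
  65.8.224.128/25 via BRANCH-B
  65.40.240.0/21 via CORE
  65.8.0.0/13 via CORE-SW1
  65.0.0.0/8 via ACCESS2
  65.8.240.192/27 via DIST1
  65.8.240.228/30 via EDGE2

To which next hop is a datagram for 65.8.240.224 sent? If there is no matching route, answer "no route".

EDGE1

Routes whose prefix contains 65.8.240.224:
  65.0.0.0/8 (65.0.0.0 - 65.255.255.255) -> ACCESS2
  65.8.0.0/13 (65.8.0.0 - 65.15.255.255) -> CORE-SW1
  65.8.192.0/18 (65.8.192.0 - 65.8.255.255) -> BORDER2
  65.8.224.0/19 (65.8.224.0 - 65.8.255.255) -> EDGE1
More-specific entries that do NOT match:
  65.8.240.228/30 (65.8.240.228 - 65.8.240.231) does not contain 65.8.240.224
  65.8.240.232/29 (65.8.240.232 - 65.8.240.239) does not contain 65.8.240.224
  65.8.240.240/28 (65.8.240.240 - 65.8.240.255) does not contain 65.8.240.224
  65.8.240.192/27 (65.8.240.192 - 65.8.240.223) does not contain 65.8.240.224
  65.8.248.128/25 (65.8.248.128 - 65.8.248.255) does not contain 65.8.240.224
  65.8.224.128/25 (65.8.224.128 - 65.8.224.255) does not contain 65.8.240.224
  65.40.240.0/21 (65.40.240.0 - 65.40.247.255) does not contain 65.8.240.224
  65.10.240.0/20 (65.10.240.0 - 65.10.255.255) does not contain 65.8.240.224
Longest matching prefix is /19 -> next hop EDGE1.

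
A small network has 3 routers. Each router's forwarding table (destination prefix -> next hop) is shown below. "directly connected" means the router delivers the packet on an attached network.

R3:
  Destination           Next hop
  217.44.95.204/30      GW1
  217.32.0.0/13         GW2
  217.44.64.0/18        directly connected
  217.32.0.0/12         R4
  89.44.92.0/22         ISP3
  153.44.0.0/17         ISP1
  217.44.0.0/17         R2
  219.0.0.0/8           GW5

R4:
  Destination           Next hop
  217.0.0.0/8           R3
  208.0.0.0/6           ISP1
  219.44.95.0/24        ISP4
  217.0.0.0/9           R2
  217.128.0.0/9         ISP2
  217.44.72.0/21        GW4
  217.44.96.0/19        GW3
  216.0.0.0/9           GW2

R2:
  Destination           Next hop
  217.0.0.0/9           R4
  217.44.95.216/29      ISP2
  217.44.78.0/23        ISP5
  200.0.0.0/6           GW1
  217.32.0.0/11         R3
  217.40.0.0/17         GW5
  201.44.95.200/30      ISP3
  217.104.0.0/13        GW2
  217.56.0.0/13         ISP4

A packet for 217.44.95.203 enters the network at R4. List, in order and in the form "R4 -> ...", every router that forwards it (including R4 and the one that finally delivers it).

R4 -> R2 -> R3

At R4: longest match for 217.44.95.203 is 217.0.0.0/9 -> R2
At R2: longest match for 217.44.95.203 is 217.32.0.0/11 -> R3
At R3: longest match for 217.44.95.203 is 217.44.64.0/18 -> directly connected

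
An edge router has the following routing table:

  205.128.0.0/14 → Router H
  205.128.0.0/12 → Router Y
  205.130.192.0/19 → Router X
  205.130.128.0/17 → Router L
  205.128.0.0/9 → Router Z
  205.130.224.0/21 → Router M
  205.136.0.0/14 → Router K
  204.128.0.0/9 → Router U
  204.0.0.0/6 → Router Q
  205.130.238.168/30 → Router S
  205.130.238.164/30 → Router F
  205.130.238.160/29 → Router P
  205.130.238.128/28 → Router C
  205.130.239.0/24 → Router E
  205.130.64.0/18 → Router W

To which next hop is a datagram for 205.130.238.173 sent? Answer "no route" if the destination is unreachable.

Routes whose prefix contains 205.130.238.173:
  204.0.0.0/6 (204.0.0.0 - 207.255.255.255) -> Router Q
  205.128.0.0/9 (205.128.0.0 - 205.255.255.255) -> Router Z
  205.128.0.0/12 (205.128.0.0 - 205.143.255.255) -> Router Y
  205.128.0.0/14 (205.128.0.0 - 205.131.255.255) -> Router H
  205.130.128.0/17 (205.130.128.0 - 205.130.255.255) -> Router L
More-specific entries that do NOT match:
  205.130.238.168/30 (205.130.238.168 - 205.130.238.171) does not contain 205.130.238.173
  205.130.238.164/30 (205.130.238.164 - 205.130.238.167) does not contain 205.130.238.173
  205.130.238.160/29 (205.130.238.160 - 205.130.238.167) does not contain 205.130.238.173
  205.130.238.128/28 (205.130.238.128 - 205.130.238.143) does not contain 205.130.238.173
  205.130.239.0/24 (205.130.239.0 - 205.130.239.255) does not contain 205.130.238.173
  205.130.224.0/21 (205.130.224.0 - 205.130.231.255) does not contain 205.130.238.173
  205.130.192.0/19 (205.130.192.0 - 205.130.223.255) does not contain 205.130.238.173
  205.130.64.0/18 (205.130.64.0 - 205.130.127.255) does not contain 205.130.238.173
Longest matching prefix is /17 -> next hop Router L.

Router L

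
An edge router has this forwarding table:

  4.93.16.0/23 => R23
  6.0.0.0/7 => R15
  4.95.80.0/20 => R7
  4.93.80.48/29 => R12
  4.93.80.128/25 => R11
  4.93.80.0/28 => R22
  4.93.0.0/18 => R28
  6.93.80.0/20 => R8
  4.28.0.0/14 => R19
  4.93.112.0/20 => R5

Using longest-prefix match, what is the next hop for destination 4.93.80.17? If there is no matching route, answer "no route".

No entry's prefix contains 4.93.80.17; there is no default route.

no route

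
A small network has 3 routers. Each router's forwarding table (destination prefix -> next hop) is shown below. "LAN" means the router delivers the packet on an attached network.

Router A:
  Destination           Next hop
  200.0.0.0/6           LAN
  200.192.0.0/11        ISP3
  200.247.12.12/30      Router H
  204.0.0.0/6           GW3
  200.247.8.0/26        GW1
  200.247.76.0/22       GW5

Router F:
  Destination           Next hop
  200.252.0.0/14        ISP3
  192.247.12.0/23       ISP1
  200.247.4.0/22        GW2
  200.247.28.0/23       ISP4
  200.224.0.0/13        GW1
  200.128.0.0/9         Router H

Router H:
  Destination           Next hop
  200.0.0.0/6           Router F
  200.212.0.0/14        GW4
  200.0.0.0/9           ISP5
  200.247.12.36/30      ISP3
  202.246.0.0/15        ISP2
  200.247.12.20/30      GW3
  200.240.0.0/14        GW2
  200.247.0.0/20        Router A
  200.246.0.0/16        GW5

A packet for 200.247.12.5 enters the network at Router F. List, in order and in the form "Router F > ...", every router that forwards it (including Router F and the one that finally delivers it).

Router F > Router H > Router A

At Router F: longest match for 200.247.12.5 is 200.128.0.0/9 -> Router H
At Router H: longest match for 200.247.12.5 is 200.247.0.0/20 -> Router A
At Router A: longest match for 200.247.12.5 is 200.0.0.0/6 -> LAN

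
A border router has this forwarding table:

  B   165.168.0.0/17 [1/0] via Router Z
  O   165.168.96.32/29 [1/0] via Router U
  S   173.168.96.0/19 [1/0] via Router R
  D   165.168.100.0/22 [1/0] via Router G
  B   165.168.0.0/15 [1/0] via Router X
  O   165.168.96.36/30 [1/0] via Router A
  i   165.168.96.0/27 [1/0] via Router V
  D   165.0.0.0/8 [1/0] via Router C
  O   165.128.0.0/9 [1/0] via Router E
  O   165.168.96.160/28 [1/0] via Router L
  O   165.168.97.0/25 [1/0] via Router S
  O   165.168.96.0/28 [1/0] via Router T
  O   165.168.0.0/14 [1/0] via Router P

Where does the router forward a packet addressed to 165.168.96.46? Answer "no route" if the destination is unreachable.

Routes whose prefix contains 165.168.96.46:
  165.0.0.0/8 (165.0.0.0 - 165.255.255.255) -> Router C
  165.128.0.0/9 (165.128.0.0 - 165.255.255.255) -> Router E
  165.168.0.0/14 (165.168.0.0 - 165.171.255.255) -> Router P
  165.168.0.0/15 (165.168.0.0 - 165.169.255.255) -> Router X
  165.168.0.0/17 (165.168.0.0 - 165.168.127.255) -> Router Z
More-specific entries that do NOT match:
  165.168.96.36/30 (165.168.96.36 - 165.168.96.39) does not contain 165.168.96.46
  165.168.96.32/29 (165.168.96.32 - 165.168.96.39) does not contain 165.168.96.46
  165.168.96.160/28 (165.168.96.160 - 165.168.96.175) does not contain 165.168.96.46
  165.168.96.0/28 (165.168.96.0 - 165.168.96.15) does not contain 165.168.96.46
  165.168.96.0/27 (165.168.96.0 - 165.168.96.31) does not contain 165.168.96.46
  165.168.97.0/25 (165.168.97.0 - 165.168.97.127) does not contain 165.168.96.46
  165.168.100.0/22 (165.168.100.0 - 165.168.103.255) does not contain 165.168.96.46
  173.168.96.0/19 (173.168.96.0 - 173.168.127.255) does not contain 165.168.96.46
Longest matching prefix is /17 -> next hop Router Z.

Router Z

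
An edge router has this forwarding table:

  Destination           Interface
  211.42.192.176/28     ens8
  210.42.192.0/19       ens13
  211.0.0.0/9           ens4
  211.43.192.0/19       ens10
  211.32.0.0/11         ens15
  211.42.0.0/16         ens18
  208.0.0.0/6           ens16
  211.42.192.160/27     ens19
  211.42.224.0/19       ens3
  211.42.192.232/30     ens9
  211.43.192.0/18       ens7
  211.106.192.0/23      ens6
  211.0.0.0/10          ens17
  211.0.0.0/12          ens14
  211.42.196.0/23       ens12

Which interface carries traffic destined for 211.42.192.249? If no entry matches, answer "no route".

Routes whose prefix contains 211.42.192.249:
  208.0.0.0/6 (208.0.0.0 - 211.255.255.255) -> ens16
  211.0.0.0/9 (211.0.0.0 - 211.127.255.255) -> ens4
  211.0.0.0/10 (211.0.0.0 - 211.63.255.255) -> ens17
  211.32.0.0/11 (211.32.0.0 - 211.63.255.255) -> ens15
  211.42.0.0/16 (211.42.0.0 - 211.42.255.255) -> ens18
More-specific entries that do NOT match:
  211.42.192.232/30 (211.42.192.232 - 211.42.192.235) does not contain 211.42.192.249
  211.42.192.176/28 (211.42.192.176 - 211.42.192.191) does not contain 211.42.192.249
  211.42.192.160/27 (211.42.192.160 - 211.42.192.191) does not contain 211.42.192.249
  211.106.192.0/23 (211.106.192.0 - 211.106.193.255) does not contain 211.42.192.249
  211.42.196.0/23 (211.42.196.0 - 211.42.197.255) does not contain 211.42.192.249
  210.42.192.0/19 (210.42.192.0 - 210.42.223.255) does not contain 211.42.192.249
  211.43.192.0/19 (211.43.192.0 - 211.43.223.255) does not contain 211.42.192.249
  211.42.224.0/19 (211.42.224.0 - 211.42.255.255) does not contain 211.42.192.249
  211.43.192.0/18 (211.43.192.0 - 211.43.255.255) does not contain 211.42.192.249
Longest matching prefix is /16 -> interface ens18.

ens18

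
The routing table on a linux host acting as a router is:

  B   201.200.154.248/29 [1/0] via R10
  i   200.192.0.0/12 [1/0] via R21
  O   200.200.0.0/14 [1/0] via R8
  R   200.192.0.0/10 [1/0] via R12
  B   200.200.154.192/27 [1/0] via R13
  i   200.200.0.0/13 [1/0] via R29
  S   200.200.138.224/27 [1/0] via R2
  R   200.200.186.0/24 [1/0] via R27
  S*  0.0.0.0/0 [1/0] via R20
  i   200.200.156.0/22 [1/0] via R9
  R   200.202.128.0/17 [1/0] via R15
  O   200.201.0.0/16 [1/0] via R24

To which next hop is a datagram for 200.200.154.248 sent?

R8

Routes whose prefix contains 200.200.154.248:
  0.0.0.0/0 (default, matches everything) -> R20
  200.192.0.0/10 (200.192.0.0 - 200.255.255.255) -> R12
  200.192.0.0/12 (200.192.0.0 - 200.207.255.255) -> R21
  200.200.0.0/13 (200.200.0.0 - 200.207.255.255) -> R29
  200.200.0.0/14 (200.200.0.0 - 200.203.255.255) -> R8
More-specific entries that do NOT match:
  201.200.154.248/29 (201.200.154.248 - 201.200.154.255) does not contain 200.200.154.248
  200.200.154.192/27 (200.200.154.192 - 200.200.154.223) does not contain 200.200.154.248
  200.200.138.224/27 (200.200.138.224 - 200.200.138.255) does not contain 200.200.154.248
  200.200.186.0/24 (200.200.186.0 - 200.200.186.255) does not contain 200.200.154.248
  200.200.156.0/22 (200.200.156.0 - 200.200.159.255) does not contain 200.200.154.248
  200.202.128.0/17 (200.202.128.0 - 200.202.255.255) does not contain 200.200.154.248
  200.201.0.0/16 (200.201.0.0 - 200.201.255.255) does not contain 200.200.154.248
Longest matching prefix is /14 -> next hop R8.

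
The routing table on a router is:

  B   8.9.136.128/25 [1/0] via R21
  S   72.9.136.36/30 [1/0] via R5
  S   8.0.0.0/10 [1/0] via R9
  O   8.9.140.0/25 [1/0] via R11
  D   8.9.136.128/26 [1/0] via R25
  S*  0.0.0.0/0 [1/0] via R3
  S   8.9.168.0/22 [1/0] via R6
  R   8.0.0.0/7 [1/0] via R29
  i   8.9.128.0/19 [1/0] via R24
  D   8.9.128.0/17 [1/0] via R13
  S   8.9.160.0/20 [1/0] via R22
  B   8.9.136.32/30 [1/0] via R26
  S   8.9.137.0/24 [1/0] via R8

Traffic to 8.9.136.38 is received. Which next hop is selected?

R24

Routes whose prefix contains 8.9.136.38:
  0.0.0.0/0 (default, matches everything) -> R3
  8.0.0.0/7 (8.0.0.0 - 9.255.255.255) -> R29
  8.0.0.0/10 (8.0.0.0 - 8.63.255.255) -> R9
  8.9.128.0/17 (8.9.128.0 - 8.9.255.255) -> R13
  8.9.128.0/19 (8.9.128.0 - 8.9.159.255) -> R24
More-specific entries that do NOT match:
  72.9.136.36/30 (72.9.136.36 - 72.9.136.39) does not contain 8.9.136.38
  8.9.136.32/30 (8.9.136.32 - 8.9.136.35) does not contain 8.9.136.38
  8.9.136.128/26 (8.9.136.128 - 8.9.136.191) does not contain 8.9.136.38
  8.9.136.128/25 (8.9.136.128 - 8.9.136.255) does not contain 8.9.136.38
  8.9.140.0/25 (8.9.140.0 - 8.9.140.127) does not contain 8.9.136.38
  8.9.137.0/24 (8.9.137.0 - 8.9.137.255) does not contain 8.9.136.38
  8.9.168.0/22 (8.9.168.0 - 8.9.171.255) does not contain 8.9.136.38
  8.9.160.0/20 (8.9.160.0 - 8.9.175.255) does not contain 8.9.136.38
Longest matching prefix is /19 -> next hop R24.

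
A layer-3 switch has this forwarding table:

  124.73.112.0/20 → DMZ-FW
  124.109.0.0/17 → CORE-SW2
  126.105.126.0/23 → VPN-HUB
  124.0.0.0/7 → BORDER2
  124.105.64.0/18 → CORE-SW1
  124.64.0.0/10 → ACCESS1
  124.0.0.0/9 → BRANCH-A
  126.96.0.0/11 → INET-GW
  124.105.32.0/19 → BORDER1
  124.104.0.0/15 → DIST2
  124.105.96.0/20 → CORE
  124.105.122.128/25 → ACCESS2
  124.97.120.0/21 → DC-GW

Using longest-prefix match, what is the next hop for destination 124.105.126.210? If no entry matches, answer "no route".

Routes whose prefix contains 124.105.126.210:
  124.0.0.0/7 (124.0.0.0 - 125.255.255.255) -> BORDER2
  124.0.0.0/9 (124.0.0.0 - 124.127.255.255) -> BRANCH-A
  124.64.0.0/10 (124.64.0.0 - 124.127.255.255) -> ACCESS1
  124.104.0.0/15 (124.104.0.0 - 124.105.255.255) -> DIST2
  124.105.64.0/18 (124.105.64.0 - 124.105.127.255) -> CORE-SW1
More-specific entries that do NOT match:
  124.105.122.128/25 (124.105.122.128 - 124.105.122.255) does not contain 124.105.126.210
  126.105.126.0/23 (126.105.126.0 - 126.105.127.255) does not contain 124.105.126.210
  124.97.120.0/21 (124.97.120.0 - 124.97.127.255) does not contain 124.105.126.210
  124.73.112.0/20 (124.73.112.0 - 124.73.127.255) does not contain 124.105.126.210
  124.105.96.0/20 (124.105.96.0 - 124.105.111.255) does not contain 124.105.126.210
  124.105.32.0/19 (124.105.32.0 - 124.105.63.255) does not contain 124.105.126.210
Longest matching prefix is /18 -> next hop CORE-SW1.

CORE-SW1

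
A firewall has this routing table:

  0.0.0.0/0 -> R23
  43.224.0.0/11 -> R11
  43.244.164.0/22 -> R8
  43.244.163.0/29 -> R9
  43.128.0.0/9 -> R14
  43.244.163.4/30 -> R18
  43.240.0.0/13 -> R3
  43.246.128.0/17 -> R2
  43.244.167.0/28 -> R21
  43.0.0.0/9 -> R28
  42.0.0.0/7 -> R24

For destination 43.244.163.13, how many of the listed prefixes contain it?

Prefixes containing 43.244.163.13:
  0.0.0.0/0 (default, matches everything)
  42.0.0.0/7 (42.0.0.0 - 43.255.255.255)
  43.128.0.0/9 (43.128.0.0 - 43.255.255.255)
  43.224.0.0/11 (43.224.0.0 - 43.255.255.255)
  43.240.0.0/13 (43.240.0.0 - 43.247.255.255)
Total matching entries: 5.

5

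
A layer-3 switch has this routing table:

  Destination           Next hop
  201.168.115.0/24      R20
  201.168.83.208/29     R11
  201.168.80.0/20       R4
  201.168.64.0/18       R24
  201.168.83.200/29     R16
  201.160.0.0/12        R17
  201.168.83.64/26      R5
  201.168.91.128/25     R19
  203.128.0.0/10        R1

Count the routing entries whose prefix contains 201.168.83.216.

3

Prefixes containing 201.168.83.216:
  201.160.0.0/12 (201.160.0.0 - 201.175.255.255)
  201.168.64.0/18 (201.168.64.0 - 201.168.127.255)
  201.168.80.0/20 (201.168.80.0 - 201.168.95.255)
Total matching entries: 3.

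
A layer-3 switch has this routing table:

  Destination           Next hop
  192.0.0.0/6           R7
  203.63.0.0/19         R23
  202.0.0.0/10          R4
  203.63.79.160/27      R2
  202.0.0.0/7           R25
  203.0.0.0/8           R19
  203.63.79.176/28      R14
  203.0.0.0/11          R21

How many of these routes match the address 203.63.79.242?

2

Prefixes containing 203.63.79.242:
  202.0.0.0/7 (202.0.0.0 - 203.255.255.255)
  203.0.0.0/8 (203.0.0.0 - 203.255.255.255)
Total matching entries: 2.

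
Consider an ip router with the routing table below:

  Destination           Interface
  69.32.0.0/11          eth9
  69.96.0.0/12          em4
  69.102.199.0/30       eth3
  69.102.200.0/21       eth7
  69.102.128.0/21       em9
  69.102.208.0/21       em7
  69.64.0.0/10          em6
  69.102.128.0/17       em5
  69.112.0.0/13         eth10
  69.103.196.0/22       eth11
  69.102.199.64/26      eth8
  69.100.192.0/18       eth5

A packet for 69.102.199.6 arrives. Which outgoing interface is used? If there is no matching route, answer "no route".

Routes whose prefix contains 69.102.199.6:
  69.64.0.0/10 (69.64.0.0 - 69.127.255.255) -> em6
  69.96.0.0/12 (69.96.0.0 - 69.111.255.255) -> em4
  69.102.128.0/17 (69.102.128.0 - 69.102.255.255) -> em5
More-specific entries that do NOT match:
  69.102.199.0/30 (69.102.199.0 - 69.102.199.3) does not contain 69.102.199.6
  69.102.199.64/26 (69.102.199.64 - 69.102.199.127) does not contain 69.102.199.6
  69.103.196.0/22 (69.103.196.0 - 69.103.199.255) does not contain 69.102.199.6
  69.102.200.0/21 (69.102.200.0 - 69.102.207.255) does not contain 69.102.199.6
  69.102.128.0/21 (69.102.128.0 - 69.102.135.255) does not contain 69.102.199.6
  69.102.208.0/21 (69.102.208.0 - 69.102.215.255) does not contain 69.102.199.6
  69.100.192.0/18 (69.100.192.0 - 69.100.255.255) does not contain 69.102.199.6
Longest matching prefix is /17 -> interface em5.

em5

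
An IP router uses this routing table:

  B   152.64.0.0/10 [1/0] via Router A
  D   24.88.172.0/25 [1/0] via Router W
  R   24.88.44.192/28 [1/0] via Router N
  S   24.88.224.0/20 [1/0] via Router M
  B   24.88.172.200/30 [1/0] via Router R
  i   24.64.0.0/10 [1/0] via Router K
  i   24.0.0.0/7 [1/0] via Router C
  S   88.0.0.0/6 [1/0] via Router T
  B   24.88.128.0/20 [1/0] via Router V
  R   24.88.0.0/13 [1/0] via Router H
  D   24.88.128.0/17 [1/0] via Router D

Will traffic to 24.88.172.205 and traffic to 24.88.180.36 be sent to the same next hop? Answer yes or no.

24.88.172.205: longest match 24.88.128.0/17 -> Router D
24.88.180.36: longest match 24.88.128.0/17 -> Router D

yes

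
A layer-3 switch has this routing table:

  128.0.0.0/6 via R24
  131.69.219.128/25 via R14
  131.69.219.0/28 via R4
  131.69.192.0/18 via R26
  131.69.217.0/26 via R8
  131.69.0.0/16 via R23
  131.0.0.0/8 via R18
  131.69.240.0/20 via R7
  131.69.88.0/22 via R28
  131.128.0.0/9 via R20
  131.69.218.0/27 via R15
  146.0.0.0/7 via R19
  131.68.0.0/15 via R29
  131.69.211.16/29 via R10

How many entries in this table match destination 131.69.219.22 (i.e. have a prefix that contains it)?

5

Prefixes containing 131.69.219.22:
  128.0.0.0/6 (128.0.0.0 - 131.255.255.255)
  131.0.0.0/8 (131.0.0.0 - 131.255.255.255)
  131.68.0.0/15 (131.68.0.0 - 131.69.255.255)
  131.69.0.0/16 (131.69.0.0 - 131.69.255.255)
  131.69.192.0/18 (131.69.192.0 - 131.69.255.255)
Total matching entries: 5.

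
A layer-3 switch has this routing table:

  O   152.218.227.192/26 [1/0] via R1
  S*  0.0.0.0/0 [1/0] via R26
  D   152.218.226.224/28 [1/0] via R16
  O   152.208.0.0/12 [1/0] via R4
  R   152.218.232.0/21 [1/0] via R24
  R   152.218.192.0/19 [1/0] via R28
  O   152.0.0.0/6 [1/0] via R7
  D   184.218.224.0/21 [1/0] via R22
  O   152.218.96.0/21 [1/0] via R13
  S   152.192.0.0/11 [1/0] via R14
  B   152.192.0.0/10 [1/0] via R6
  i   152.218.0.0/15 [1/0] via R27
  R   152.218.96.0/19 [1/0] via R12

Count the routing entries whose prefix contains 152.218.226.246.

Prefixes containing 152.218.226.246:
  0.0.0.0/0 (default, matches everything)
  152.0.0.0/6 (152.0.0.0 - 155.255.255.255)
  152.192.0.0/10 (152.192.0.0 - 152.255.255.255)
  152.192.0.0/11 (152.192.0.0 - 152.223.255.255)
  152.208.0.0/12 (152.208.0.0 - 152.223.255.255)
  152.218.0.0/15 (152.218.0.0 - 152.219.255.255)
Total matching entries: 6.

6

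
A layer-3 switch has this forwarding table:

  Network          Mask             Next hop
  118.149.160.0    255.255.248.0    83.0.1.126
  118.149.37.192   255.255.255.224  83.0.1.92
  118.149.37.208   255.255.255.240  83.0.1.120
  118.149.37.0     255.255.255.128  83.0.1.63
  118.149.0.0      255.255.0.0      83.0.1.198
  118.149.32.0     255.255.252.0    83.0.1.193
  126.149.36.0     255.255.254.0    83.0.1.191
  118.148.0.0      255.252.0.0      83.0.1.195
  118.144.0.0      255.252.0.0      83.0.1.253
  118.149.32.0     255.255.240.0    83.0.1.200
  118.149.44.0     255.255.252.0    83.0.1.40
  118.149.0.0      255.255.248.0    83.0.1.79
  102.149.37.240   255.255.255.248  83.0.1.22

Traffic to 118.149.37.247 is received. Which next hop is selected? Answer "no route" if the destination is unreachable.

83.0.1.200

Routes whose prefix contains 118.149.37.247:
  118.148.0.0/14 (118.148.0.0 - 118.151.255.255) -> 83.0.1.195
  118.149.0.0/16 (118.149.0.0 - 118.149.255.255) -> 83.0.1.198
  118.149.32.0/20 (118.149.32.0 - 118.149.47.255) -> 83.0.1.200
More-specific entries that do NOT match:
  102.149.37.240/29 (102.149.37.240 - 102.149.37.247) does not contain 118.149.37.247
  118.149.37.208/28 (118.149.37.208 - 118.149.37.223) does not contain 118.149.37.247
  118.149.37.192/27 (118.149.37.192 - 118.149.37.223) does not contain 118.149.37.247
  118.149.37.0/25 (118.149.37.0 - 118.149.37.127) does not contain 118.149.37.247
  126.149.36.0/23 (126.149.36.0 - 126.149.37.255) does not contain 118.149.37.247
  118.149.32.0/22 (118.149.32.0 - 118.149.35.255) does not contain 118.149.37.247
  118.149.44.0/22 (118.149.44.0 - 118.149.47.255) does not contain 118.149.37.247
  118.149.160.0/21 (118.149.160.0 - 118.149.167.255) does not contain 118.149.37.247
  118.149.0.0/21 (118.149.0.0 - 118.149.7.255) does not contain 118.149.37.247
Longest matching prefix is /20 -> next hop 83.0.1.200.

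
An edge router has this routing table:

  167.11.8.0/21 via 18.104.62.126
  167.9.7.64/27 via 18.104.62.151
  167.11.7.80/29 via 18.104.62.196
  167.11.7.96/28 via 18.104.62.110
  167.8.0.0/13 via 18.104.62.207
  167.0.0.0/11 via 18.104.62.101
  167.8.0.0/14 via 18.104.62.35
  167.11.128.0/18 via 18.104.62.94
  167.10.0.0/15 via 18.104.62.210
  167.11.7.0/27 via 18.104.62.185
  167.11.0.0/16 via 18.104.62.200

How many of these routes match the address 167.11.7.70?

5

Prefixes containing 167.11.7.70:
  167.0.0.0/11 (167.0.0.0 - 167.31.255.255)
  167.8.0.0/13 (167.8.0.0 - 167.15.255.255)
  167.8.0.0/14 (167.8.0.0 - 167.11.255.255)
  167.10.0.0/15 (167.10.0.0 - 167.11.255.255)
  167.11.0.0/16 (167.11.0.0 - 167.11.255.255)
Total matching entries: 5.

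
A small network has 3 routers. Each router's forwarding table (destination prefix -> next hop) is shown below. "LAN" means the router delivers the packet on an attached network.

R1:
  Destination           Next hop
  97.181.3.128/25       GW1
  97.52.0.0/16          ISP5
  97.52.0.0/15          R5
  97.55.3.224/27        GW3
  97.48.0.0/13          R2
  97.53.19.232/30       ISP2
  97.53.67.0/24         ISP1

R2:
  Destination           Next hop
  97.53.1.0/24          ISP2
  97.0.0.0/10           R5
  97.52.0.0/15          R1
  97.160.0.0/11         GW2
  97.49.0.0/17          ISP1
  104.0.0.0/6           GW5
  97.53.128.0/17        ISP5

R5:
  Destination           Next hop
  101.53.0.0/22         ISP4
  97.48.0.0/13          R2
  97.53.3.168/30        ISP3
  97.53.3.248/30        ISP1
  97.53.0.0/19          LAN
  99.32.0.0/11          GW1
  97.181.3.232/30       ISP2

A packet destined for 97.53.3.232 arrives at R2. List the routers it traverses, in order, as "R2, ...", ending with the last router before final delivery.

At R2: longest match for 97.53.3.232 is 97.52.0.0/15 -> R1
At R1: longest match for 97.53.3.232 is 97.52.0.0/15 -> R5
At R5: longest match for 97.53.3.232 is 97.53.0.0/19 -> LAN

R2, R1, R5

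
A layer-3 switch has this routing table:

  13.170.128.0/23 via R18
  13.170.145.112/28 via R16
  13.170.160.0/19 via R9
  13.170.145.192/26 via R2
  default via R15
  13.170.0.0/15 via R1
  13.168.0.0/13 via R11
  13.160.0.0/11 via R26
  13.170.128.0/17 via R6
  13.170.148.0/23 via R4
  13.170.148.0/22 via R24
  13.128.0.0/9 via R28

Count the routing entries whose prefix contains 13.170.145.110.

6

Prefixes containing 13.170.145.110:
  0.0.0.0/0 (default, matches everything)
  13.128.0.0/9 (13.128.0.0 - 13.255.255.255)
  13.160.0.0/11 (13.160.0.0 - 13.191.255.255)
  13.168.0.0/13 (13.168.0.0 - 13.175.255.255)
  13.170.0.0/15 (13.170.0.0 - 13.171.255.255)
  13.170.128.0/17 (13.170.128.0 - 13.170.255.255)
Total matching entries: 6.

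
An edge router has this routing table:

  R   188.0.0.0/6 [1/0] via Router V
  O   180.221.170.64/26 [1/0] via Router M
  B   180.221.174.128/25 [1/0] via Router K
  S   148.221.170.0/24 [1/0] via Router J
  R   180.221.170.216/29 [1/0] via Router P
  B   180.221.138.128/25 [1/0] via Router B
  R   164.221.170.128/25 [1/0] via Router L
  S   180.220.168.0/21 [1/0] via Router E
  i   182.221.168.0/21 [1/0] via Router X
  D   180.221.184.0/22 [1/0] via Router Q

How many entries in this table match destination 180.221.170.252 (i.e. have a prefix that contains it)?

No listed prefix contains 180.221.170.252.
Total matching entries: 0.

0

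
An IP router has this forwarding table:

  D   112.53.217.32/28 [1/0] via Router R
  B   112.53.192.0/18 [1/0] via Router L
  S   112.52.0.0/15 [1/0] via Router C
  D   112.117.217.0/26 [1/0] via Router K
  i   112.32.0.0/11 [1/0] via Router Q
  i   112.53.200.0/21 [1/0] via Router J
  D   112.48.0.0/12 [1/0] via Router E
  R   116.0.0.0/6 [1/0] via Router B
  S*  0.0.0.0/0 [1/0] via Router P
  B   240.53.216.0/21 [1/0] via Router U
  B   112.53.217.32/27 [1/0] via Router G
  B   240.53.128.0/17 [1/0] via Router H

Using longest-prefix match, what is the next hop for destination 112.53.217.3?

Router L

Routes whose prefix contains 112.53.217.3:
  0.0.0.0/0 (default, matches everything) -> Router P
  112.32.0.0/11 (112.32.0.0 - 112.63.255.255) -> Router Q
  112.48.0.0/12 (112.48.0.0 - 112.63.255.255) -> Router E
  112.52.0.0/15 (112.52.0.0 - 112.53.255.255) -> Router C
  112.53.192.0/18 (112.53.192.0 - 112.53.255.255) -> Router L
More-specific entries that do NOT match:
  112.53.217.32/28 (112.53.217.32 - 112.53.217.47) does not contain 112.53.217.3
  112.53.217.32/27 (112.53.217.32 - 112.53.217.63) does not contain 112.53.217.3
  112.117.217.0/26 (112.117.217.0 - 112.117.217.63) does not contain 112.53.217.3
  112.53.200.0/21 (112.53.200.0 - 112.53.207.255) does not contain 112.53.217.3
  240.53.216.0/21 (240.53.216.0 - 240.53.223.255) does not contain 112.53.217.3
Longest matching prefix is /18 -> next hop Router L.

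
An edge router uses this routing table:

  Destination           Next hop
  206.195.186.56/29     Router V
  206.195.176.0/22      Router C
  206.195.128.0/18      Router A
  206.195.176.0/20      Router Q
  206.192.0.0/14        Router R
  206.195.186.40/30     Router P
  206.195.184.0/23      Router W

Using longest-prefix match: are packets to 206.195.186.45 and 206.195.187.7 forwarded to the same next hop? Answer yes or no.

yes

206.195.186.45: longest match 206.195.176.0/20 -> Router Q
206.195.187.7: longest match 206.195.176.0/20 -> Router Q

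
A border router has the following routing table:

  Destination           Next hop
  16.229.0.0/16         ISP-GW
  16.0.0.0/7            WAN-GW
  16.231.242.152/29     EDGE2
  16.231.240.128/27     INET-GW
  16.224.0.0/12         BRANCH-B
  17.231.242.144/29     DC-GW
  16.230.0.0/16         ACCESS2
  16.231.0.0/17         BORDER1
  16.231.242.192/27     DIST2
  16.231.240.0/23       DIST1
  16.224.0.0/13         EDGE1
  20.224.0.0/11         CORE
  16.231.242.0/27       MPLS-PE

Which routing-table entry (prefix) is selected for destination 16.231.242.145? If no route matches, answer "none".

Entries matching 16.231.242.145:
  16.0.0.0/7 (16.0.0.0 - 17.255.255.255)
  16.224.0.0/12 (16.224.0.0 - 16.239.255.255)
  16.224.0.0/13 (16.224.0.0 - 16.231.255.255)
Most specific is 16.224.0.0/13.

16.224.0.0/13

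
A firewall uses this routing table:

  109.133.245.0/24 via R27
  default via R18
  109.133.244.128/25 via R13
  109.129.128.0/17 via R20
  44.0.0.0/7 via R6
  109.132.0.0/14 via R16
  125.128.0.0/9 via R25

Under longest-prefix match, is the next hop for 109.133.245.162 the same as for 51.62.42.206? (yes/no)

109.133.245.162: longest match 109.133.245.0/24 -> R27
51.62.42.206: longest match 0.0.0.0/0 -> R18

no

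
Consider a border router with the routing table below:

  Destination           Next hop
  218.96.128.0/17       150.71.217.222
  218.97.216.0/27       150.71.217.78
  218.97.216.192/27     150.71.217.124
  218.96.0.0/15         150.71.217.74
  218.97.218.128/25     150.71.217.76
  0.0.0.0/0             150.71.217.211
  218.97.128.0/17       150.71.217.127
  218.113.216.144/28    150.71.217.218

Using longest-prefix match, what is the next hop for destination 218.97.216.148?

150.71.217.127

Routes whose prefix contains 218.97.216.148:
  0.0.0.0/0 (default, matches everything) -> 150.71.217.211
  218.96.0.0/15 (218.96.0.0 - 218.97.255.255) -> 150.71.217.74
  218.97.128.0/17 (218.97.128.0 - 218.97.255.255) -> 150.71.217.127
More-specific entries that do NOT match:
  218.113.216.144/28 (218.113.216.144 - 218.113.216.159) does not contain 218.97.216.148
  218.97.216.0/27 (218.97.216.0 - 218.97.216.31) does not contain 218.97.216.148
  218.97.216.192/27 (218.97.216.192 - 218.97.216.223) does not contain 218.97.216.148
  218.97.218.128/25 (218.97.218.128 - 218.97.218.255) does not contain 218.97.216.148
Longest matching prefix is /17 -> next hop 150.71.217.127.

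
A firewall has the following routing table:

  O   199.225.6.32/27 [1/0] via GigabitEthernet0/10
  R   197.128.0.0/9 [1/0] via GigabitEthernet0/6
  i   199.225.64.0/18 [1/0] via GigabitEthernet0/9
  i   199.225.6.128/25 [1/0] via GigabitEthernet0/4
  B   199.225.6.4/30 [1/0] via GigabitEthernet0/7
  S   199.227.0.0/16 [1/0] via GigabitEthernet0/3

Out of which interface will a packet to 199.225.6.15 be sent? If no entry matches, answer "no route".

no route

No entry's prefix contains 199.225.6.15; there is no default route.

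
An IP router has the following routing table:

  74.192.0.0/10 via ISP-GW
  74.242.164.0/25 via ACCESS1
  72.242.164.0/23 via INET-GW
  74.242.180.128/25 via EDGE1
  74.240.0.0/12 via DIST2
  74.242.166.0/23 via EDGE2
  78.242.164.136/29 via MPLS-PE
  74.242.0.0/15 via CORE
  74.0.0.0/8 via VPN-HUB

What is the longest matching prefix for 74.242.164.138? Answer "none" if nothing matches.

Entries matching 74.242.164.138:
  74.0.0.0/8 (74.0.0.0 - 74.255.255.255)
  74.192.0.0/10 (74.192.0.0 - 74.255.255.255)
  74.240.0.0/12 (74.240.0.0 - 74.255.255.255)
  74.242.0.0/15 (74.242.0.0 - 74.243.255.255)
Most specific is 74.242.0.0/15.

74.242.0.0/15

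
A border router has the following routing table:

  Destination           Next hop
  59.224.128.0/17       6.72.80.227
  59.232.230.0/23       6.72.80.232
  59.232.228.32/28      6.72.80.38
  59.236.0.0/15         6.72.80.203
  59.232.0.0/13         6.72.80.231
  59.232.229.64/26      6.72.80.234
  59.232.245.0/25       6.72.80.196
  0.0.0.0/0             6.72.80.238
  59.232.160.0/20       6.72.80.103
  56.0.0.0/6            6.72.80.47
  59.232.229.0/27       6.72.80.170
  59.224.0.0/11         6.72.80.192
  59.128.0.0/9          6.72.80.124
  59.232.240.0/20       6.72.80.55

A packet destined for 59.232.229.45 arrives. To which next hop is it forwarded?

Routes whose prefix contains 59.232.229.45:
  0.0.0.0/0 (default, matches everything) -> 6.72.80.238
  56.0.0.0/6 (56.0.0.0 - 59.255.255.255) -> 6.72.80.47
  59.128.0.0/9 (59.128.0.0 - 59.255.255.255) -> 6.72.80.124
  59.224.0.0/11 (59.224.0.0 - 59.255.255.255) -> 6.72.80.192
  59.232.0.0/13 (59.232.0.0 - 59.239.255.255) -> 6.72.80.231
More-specific entries that do NOT match:
  59.232.228.32/28 (59.232.228.32 - 59.232.228.47) does not contain 59.232.229.45
  59.232.229.0/27 (59.232.229.0 - 59.232.229.31) does not contain 59.232.229.45
  59.232.229.64/26 (59.232.229.64 - 59.232.229.127) does not contain 59.232.229.45
  59.232.245.0/25 (59.232.245.0 - 59.232.245.127) does not contain 59.232.229.45
  59.232.230.0/23 (59.232.230.0 - 59.232.231.255) does not contain 59.232.229.45
  59.232.160.0/20 (59.232.160.0 - 59.232.175.255) does not contain 59.232.229.45
  59.232.240.0/20 (59.232.240.0 - 59.232.255.255) does not contain 59.232.229.45
  59.224.128.0/17 (59.224.128.0 - 59.224.255.255) does not contain 59.232.229.45
  59.236.0.0/15 (59.236.0.0 - 59.237.255.255) does not contain 59.232.229.45
Longest matching prefix is /13 -> next hop 6.72.80.231.

6.72.80.231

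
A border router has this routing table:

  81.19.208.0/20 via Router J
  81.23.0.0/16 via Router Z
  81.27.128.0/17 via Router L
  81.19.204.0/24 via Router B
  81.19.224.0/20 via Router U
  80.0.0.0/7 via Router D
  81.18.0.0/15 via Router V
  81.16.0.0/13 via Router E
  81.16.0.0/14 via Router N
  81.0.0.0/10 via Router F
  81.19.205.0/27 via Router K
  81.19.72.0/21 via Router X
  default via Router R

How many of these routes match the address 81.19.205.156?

6

Prefixes containing 81.19.205.156:
  0.0.0.0/0 (default, matches everything)
  80.0.0.0/7 (80.0.0.0 - 81.255.255.255)
  81.0.0.0/10 (81.0.0.0 - 81.63.255.255)
  81.16.0.0/13 (81.16.0.0 - 81.23.255.255)
  81.16.0.0/14 (81.16.0.0 - 81.19.255.255)
  81.18.0.0/15 (81.18.0.0 - 81.19.255.255)
Total matching entries: 6.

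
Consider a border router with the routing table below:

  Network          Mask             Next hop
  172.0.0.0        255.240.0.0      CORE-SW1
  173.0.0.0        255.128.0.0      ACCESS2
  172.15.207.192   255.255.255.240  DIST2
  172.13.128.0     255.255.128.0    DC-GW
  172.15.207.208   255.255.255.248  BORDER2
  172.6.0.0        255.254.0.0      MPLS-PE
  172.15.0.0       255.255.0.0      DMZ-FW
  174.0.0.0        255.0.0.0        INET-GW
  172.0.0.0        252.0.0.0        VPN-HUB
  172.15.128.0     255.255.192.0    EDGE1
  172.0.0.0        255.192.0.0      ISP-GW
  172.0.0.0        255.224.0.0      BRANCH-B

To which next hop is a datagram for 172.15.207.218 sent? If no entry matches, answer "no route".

DMZ-FW

Routes whose prefix contains 172.15.207.218:
  172.0.0.0/6 (172.0.0.0 - 175.255.255.255) -> VPN-HUB
  172.0.0.0/10 (172.0.0.0 - 172.63.255.255) -> ISP-GW
  172.0.0.0/11 (172.0.0.0 - 172.31.255.255) -> BRANCH-B
  172.0.0.0/12 (172.0.0.0 - 172.15.255.255) -> CORE-SW1
  172.15.0.0/16 (172.15.0.0 - 172.15.255.255) -> DMZ-FW
More-specific entries that do NOT match:
  172.15.207.208/29 (172.15.207.208 - 172.15.207.215) does not contain 172.15.207.218
  172.15.207.192/28 (172.15.207.192 - 172.15.207.207) does not contain 172.15.207.218
  172.15.128.0/18 (172.15.128.0 - 172.15.191.255) does not contain 172.15.207.218
  172.13.128.0/17 (172.13.128.0 - 172.13.255.255) does not contain 172.15.207.218
Longest matching prefix is /16 -> next hop DMZ-FW.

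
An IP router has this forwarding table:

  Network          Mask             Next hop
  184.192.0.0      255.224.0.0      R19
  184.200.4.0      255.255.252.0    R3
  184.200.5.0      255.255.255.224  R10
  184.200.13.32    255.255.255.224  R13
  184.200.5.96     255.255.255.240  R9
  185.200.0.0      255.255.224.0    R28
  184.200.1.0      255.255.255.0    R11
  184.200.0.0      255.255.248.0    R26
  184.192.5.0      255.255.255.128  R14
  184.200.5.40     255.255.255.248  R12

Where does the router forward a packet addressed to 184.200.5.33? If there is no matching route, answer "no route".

Routes whose prefix contains 184.200.5.33:
  184.192.0.0/11 (184.192.0.0 - 184.223.255.255) -> R19
  184.200.0.0/21 (184.200.0.0 - 184.200.7.255) -> R26
  184.200.4.0/22 (184.200.4.0 - 184.200.7.255) -> R3
More-specific entries that do NOT match:
  184.200.5.40/29 (184.200.5.40 - 184.200.5.47) does not contain 184.200.5.33
  184.200.5.96/28 (184.200.5.96 - 184.200.5.111) does not contain 184.200.5.33
  184.200.5.0/27 (184.200.5.0 - 184.200.5.31) does not contain 184.200.5.33
  184.200.13.32/27 (184.200.13.32 - 184.200.13.63) does not contain 184.200.5.33
  184.192.5.0/25 (184.192.5.0 - 184.192.5.127) does not contain 184.200.5.33
  184.200.1.0/24 (184.200.1.0 - 184.200.1.255) does not contain 184.200.5.33
Longest matching prefix is /22 -> next hop R3.

R3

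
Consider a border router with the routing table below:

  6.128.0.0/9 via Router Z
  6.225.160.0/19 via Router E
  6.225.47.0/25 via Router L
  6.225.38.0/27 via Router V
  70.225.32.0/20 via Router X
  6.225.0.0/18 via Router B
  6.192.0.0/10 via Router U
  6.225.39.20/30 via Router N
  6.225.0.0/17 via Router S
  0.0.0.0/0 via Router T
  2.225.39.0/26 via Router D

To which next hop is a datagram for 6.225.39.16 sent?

Router B

Routes whose prefix contains 6.225.39.16:
  0.0.0.0/0 (default, matches everything) -> Router T
  6.128.0.0/9 (6.128.0.0 - 6.255.255.255) -> Router Z
  6.192.0.0/10 (6.192.0.0 - 6.255.255.255) -> Router U
  6.225.0.0/17 (6.225.0.0 - 6.225.127.255) -> Router S
  6.225.0.0/18 (6.225.0.0 - 6.225.63.255) -> Router B
More-specific entries that do NOT match:
  6.225.39.20/30 (6.225.39.20 - 6.225.39.23) does not contain 6.225.39.16
  6.225.38.0/27 (6.225.38.0 - 6.225.38.31) does not contain 6.225.39.16
  2.225.39.0/26 (2.225.39.0 - 2.225.39.63) does not contain 6.225.39.16
  6.225.47.0/25 (6.225.47.0 - 6.225.47.127) does not contain 6.225.39.16
  70.225.32.0/20 (70.225.32.0 - 70.225.47.255) does not contain 6.225.39.16
  6.225.160.0/19 (6.225.160.0 - 6.225.191.255) does not contain 6.225.39.16
Longest matching prefix is /18 -> next hop Router B.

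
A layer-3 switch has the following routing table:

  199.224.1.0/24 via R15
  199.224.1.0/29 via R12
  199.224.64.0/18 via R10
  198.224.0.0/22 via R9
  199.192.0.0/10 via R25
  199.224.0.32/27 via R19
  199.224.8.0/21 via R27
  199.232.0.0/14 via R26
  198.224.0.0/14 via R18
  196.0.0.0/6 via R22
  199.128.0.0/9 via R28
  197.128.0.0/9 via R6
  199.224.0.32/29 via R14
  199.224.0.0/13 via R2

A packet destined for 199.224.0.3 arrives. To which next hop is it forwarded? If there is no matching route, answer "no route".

Routes whose prefix contains 199.224.0.3:
  196.0.0.0/6 (196.0.0.0 - 199.255.255.255) -> R22
  199.128.0.0/9 (199.128.0.0 - 199.255.255.255) -> R28
  199.192.0.0/10 (199.192.0.0 - 199.255.255.255) -> R25
  199.224.0.0/13 (199.224.0.0 - 199.231.255.255) -> R2
More-specific entries that do NOT match:
  199.224.1.0/29 (199.224.1.0 - 199.224.1.7) does not contain 199.224.0.3
  199.224.0.32/29 (199.224.0.32 - 199.224.0.39) does not contain 199.224.0.3
  199.224.0.32/27 (199.224.0.32 - 199.224.0.63) does not contain 199.224.0.3
  199.224.1.0/24 (199.224.1.0 - 199.224.1.255) does not contain 199.224.0.3
  198.224.0.0/22 (198.224.0.0 - 198.224.3.255) does not contain 199.224.0.3
  199.224.8.0/21 (199.224.8.0 - 199.224.15.255) does not contain 199.224.0.3
  199.224.64.0/18 (199.224.64.0 - 199.224.127.255) does not contain 199.224.0.3
  199.232.0.0/14 (199.232.0.0 - 199.235.255.255) does not contain 199.224.0.3
  198.224.0.0/14 (198.224.0.0 - 198.227.255.255) does not contain 199.224.0.3
Longest matching prefix is /13 -> next hop R2.

R2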